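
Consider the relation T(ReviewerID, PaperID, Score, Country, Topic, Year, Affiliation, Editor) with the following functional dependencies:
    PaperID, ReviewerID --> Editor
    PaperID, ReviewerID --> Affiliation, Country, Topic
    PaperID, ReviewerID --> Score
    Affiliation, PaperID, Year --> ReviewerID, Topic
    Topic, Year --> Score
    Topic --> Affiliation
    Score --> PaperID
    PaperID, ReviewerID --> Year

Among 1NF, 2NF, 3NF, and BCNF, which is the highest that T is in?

3NF

Candidate keys: {Affiliation, PaperID, Year}, {Affiliation, Score, Year}, {PaperID, ReviewerID}, {ReviewerID, Score}, {Topic, Year}. Prime attributes: {Affiliation, PaperID, ReviewerID, Score, Topic, Year}.
For Topic --> Affiliation we have {Topic}⁺ = {Affiliation, Topic}; {Topic} is not a superkey, so BCNF fails.
Since {Affiliation} ⊆ prime attributes and every other non-superkey FD also has a prime right side, the schema is in 3NF.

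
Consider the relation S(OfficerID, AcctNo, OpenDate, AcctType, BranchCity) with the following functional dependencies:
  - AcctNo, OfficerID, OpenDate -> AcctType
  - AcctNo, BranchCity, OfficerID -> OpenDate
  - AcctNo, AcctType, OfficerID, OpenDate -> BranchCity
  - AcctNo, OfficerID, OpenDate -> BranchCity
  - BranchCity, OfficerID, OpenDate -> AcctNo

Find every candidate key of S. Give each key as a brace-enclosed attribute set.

{AcctNo, BranchCity, OfficerID}, {AcctNo, OfficerID, OpenDate}, {BranchCity, OfficerID, OpenDate}

{OfficerID} never appears on the right of any FD, so every key must include it.
Closure of {AcctNo, BranchCity, OfficerID} is {AcctNo, AcctType, BranchCity, OfficerID, OpenDate}, the whole schema; {AcctNo, BranchCity, OfficerID} is a candidate key.
Closure of {AcctNo, OfficerID, OpenDate} is {AcctNo, AcctType, BranchCity, OfficerID, OpenDate}, the whole schema; {AcctNo, OfficerID, OpenDate} is a candidate key.
Closure of {BranchCity, OfficerID, OpenDate} is {AcctNo, AcctType, BranchCity, OfficerID, OpenDate}, the whole schema; {BranchCity, OfficerID, OpenDate} is a candidate key.
Any other superkey properly contains one of these, so there are no further candidate keys.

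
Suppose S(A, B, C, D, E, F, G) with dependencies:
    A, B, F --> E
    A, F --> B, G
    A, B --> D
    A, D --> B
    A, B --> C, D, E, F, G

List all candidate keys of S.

No FD produces {A}, so it must be in every candidate key.
Closure of {A, B} is {A, B, C, D, E, F, G}, the whole schema; {A, B} is a candidate key.
Closure of {A, D} is {A, B, C, D, E, F, G}, the whole schema; {A, D} is a candidate key.
Closure of {A, F} is {A, B, C, D, E, F, G}, the whole schema; {A, F} is a candidate key.
Any other superkey properly contains one of these, so there are no further candidate keys.

{A, B}, {A, D}, {A, F}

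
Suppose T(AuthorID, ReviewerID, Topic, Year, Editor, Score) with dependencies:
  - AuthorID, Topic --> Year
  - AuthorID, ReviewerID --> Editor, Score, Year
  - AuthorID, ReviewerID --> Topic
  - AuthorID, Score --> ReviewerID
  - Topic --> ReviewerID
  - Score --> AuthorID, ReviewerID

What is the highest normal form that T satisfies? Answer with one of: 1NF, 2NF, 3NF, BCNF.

3NF

Candidate keys: {AuthorID, ReviewerID}, {AuthorID, Topic}, {Score}. Prime attributes: {AuthorID, ReviewerID, Score, Topic}.
Topic --> ReviewerID breaks BCNF: {Topic}⁺ = {ReviewerID, Topic}, so {Topic} is not a superkey.
Its right-hand attributes {ReviewerID} are all prime, as are those of every other non-superkey FD — the relation is in 3NF.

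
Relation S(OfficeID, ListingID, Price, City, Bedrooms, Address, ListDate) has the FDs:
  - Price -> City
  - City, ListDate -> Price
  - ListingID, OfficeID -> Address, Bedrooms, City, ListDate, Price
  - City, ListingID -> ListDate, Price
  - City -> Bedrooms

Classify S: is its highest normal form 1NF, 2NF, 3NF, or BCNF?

2NF

Candidate key: {ListingID, OfficeID}. Prime attributes: {ListingID, OfficeID}.
For Price -> City we have {Price}⁺ = {Bedrooms, City, Price}; {Price} is not a superkey, so BCNF fails.
Because {City} is non-prime and the left side of Price -> City is not a superkey, the relation is not in 3NF.
No proper subset of a key has a non-prime attribute in its closure, so there is no partial dependency; 2NF holds.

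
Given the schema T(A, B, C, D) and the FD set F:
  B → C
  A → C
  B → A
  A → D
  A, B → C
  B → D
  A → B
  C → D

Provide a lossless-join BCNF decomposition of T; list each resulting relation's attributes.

{A, B, C}; {C, D}

Candidate keys of the original relation: {A}, {B}.
{A, B, C, D}: {C} determines {C, D} here but is not a superkey — split on C → D, giving {C, D} and {A, B, C}.
{C, D}: every determinant is a superkey — BCNF.
{A, B, C}: every determinant is a superkey — BCNF.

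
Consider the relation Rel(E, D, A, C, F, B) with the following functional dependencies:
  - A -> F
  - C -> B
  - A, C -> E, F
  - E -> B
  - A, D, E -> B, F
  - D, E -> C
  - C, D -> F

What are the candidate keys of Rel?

{A, D} never appear on the right of any FD, so every key must include all of them.
{A, C, D}⁺ = {A, B, C, D, E, F} — all of the relation — so {A, C, D} is a candidate key.
{A, D, E}⁺ = {A, B, C, D, E, F} — all of the relation — so {A, D, E} is a candidate key.
Any other superkey properly contains one of these, so there are no further candidate keys.

{A, C, D}, {A, D, E}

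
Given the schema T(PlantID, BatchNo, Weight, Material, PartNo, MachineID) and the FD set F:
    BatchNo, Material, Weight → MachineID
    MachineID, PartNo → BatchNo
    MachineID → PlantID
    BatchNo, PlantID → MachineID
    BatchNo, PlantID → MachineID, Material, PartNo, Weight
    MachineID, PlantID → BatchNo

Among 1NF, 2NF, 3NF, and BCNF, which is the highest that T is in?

Candidate keys: {BatchNo, Material, Weight}, {BatchNo, PlantID}, {MachineID}. Prime attributes: {BatchNo, MachineID, Material, PlantID, Weight}.
Each dependency's left side is a superkey — BCNF holds.

BCNF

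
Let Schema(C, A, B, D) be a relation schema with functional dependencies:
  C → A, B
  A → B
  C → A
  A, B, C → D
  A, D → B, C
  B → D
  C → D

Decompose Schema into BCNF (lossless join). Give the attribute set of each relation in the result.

{A, B, C}; {B, D}

Candidate keys of the original relation: {A}, {C}.
In {A, B, C, D}, {B} is not a superkey ({B}⁺ restricted to this set is {B, D}), so split on B → D into {B, D} and {A, B, C}.
{B, D} has no BCNF violation.
{A, B, C} has no BCNF violation.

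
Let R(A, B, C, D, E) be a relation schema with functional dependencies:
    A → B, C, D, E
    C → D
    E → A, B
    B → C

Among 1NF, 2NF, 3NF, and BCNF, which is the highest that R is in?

Candidate keys: {A}, {E}. Prime attributes: {A, E}.
C → D breaks BCNF: {C}⁺ = {C, D}, so {C} is not a superkey.
C → D determines the non-prime attribute {D} from a non-superkey — 3NF is violated.
All keys have size 1, which rules out partial dependencies — 2NF is satisfied.

2NF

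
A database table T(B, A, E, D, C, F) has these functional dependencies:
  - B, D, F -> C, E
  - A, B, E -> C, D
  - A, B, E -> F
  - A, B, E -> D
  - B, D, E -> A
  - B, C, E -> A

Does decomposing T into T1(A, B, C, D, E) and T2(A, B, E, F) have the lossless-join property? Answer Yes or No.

The shared attributes are {A, B, E} and {A, B, E}⁺ = {A, B, C, D, E, F}.
Since T1 ⊆ {A, B, C, D, E, F}, the intersection is a superkey of T1; the decomposition is lossless.

Yes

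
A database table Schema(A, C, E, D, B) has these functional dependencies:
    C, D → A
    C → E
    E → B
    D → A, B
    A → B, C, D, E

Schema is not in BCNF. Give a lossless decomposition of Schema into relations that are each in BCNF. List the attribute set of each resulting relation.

Candidate keys of the original relation: {A}, {D}.
In {A, B, C, D, E}, {C} is not a superkey ({C}⁺ restricted to this set is {B, C, E}), so split on C → B, E into {B, C, E} and {A, C, D}.
In {B, C, E}, {E} is not a superkey ({E}⁺ restricted to this set is {B, E}), so split on E → B into {B, E} and {C, E}.
{B, E} has no BCNF violation.
{C, E} has no BCNF violation.
{A, C, D} has no BCNF violation.

{A, C, D}; {B, E}; {C, E}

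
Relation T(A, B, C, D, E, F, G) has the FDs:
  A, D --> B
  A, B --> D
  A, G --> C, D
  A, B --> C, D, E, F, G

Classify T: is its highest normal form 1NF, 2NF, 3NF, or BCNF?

Candidate keys: {A, B}, {A, D}, {A, G}. Prime attributes: {A, B, D, G}.
The left-hand side of every FD is a superkey, so BCNF is satisfied.

BCNF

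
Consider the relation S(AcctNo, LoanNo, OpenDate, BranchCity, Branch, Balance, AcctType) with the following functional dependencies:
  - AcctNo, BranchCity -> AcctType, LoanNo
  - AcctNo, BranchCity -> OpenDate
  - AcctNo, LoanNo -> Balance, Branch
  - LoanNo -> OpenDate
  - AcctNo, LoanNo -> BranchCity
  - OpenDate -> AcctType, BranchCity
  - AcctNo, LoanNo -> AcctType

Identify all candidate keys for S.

{AcctNo, BranchCity}, {AcctNo, LoanNo}, {AcctNo, OpenDate}

{AcctNo} never appears on the right of any FD, so every key must include it.
{AcctNo, BranchCity}⁺ = {AcctNo, AcctType, Balance, Branch, BranchCity, LoanNo, OpenDate} — all of the relation — so {AcctNo, BranchCity} is a candidate key.
{AcctNo, LoanNo}⁺ = {AcctNo, AcctType, Balance, Branch, BranchCity, LoanNo, OpenDate} — all of the relation — so {AcctNo, LoanNo} is a candidate key.
{AcctNo, OpenDate}⁺ = {AcctNo, AcctType, Balance, Branch, BranchCity, LoanNo, OpenDate} — all of the relation — so {AcctNo, OpenDate} is a candidate key.
These are minimal and exhaustive — every other superkey contains one of them.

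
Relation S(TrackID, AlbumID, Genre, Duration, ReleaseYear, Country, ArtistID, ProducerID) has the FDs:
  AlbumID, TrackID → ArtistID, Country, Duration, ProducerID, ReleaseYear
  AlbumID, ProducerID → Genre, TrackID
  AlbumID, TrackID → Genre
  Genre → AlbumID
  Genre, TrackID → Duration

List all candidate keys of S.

{AlbumID, ProducerID}⁺ = {AlbumID, ArtistID, Country, Duration, Genre, ProducerID, ReleaseYear, TrackID} — all of the relation — so {AlbumID, ProducerID} is a candidate key.
{AlbumID, TrackID}⁺ = {AlbumID, ArtistID, Country, Duration, Genre, ProducerID, ReleaseYear, TrackID} — all of the relation — so {AlbumID, TrackID} is a candidate key.
{Genre, ProducerID}⁺ = {AlbumID, ArtistID, Country, Duration, Genre, ProducerID, ReleaseYear, TrackID} — all of the relation — so {Genre, ProducerID} is a candidate key.
{Genre, TrackID}⁺ = {AlbumID, ArtistID, Country, Duration, Genre, ProducerID, ReleaseYear, TrackID} — all of the relation — so {Genre, TrackID} is a candidate key.
No proper subset of any of these is a key, and no other minimal superkey exists.

{AlbumID, ProducerID}, {AlbumID, TrackID}, {Genre, ProducerID}, {Genre, TrackID}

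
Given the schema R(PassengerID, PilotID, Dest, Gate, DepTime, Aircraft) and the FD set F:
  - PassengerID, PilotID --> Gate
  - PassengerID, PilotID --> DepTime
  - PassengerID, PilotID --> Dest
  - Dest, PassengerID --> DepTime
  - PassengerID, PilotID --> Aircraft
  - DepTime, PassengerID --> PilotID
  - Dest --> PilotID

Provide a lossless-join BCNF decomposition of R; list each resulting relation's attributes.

Candidate keys of the original relation: {DepTime, PassengerID}, {Dest, PassengerID}, {PassengerID, PilotID}.
In {Aircraft, DepTime, Dest, Gate, PassengerID, PilotID}, {Dest} is not a superkey ({Dest}⁺ restricted to this set is {Dest, PilotID}), so split on Dest --> PilotID into {Dest, PilotID} and {Aircraft, DepTime, Dest, Gate, PassengerID}.
{Dest, PilotID} is in BCNF.
{Aircraft, DepTime, Dest, Gate, PassengerID} is in BCNF.

{Aircraft, DepTime, Dest, Gate, PassengerID}; {Dest, PilotID}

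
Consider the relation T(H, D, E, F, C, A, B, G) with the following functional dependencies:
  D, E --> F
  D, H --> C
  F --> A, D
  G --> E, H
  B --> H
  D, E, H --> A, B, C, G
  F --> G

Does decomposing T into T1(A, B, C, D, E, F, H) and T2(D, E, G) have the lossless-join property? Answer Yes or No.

Common attributes: {D, E}; their closure is {A, B, C, D, E, F, G, H}.
Since T1 ⊆ {A, B, C, D, E, F, G, H}, the intersection is a superkey of T1; the decomposition is lossless.

Yes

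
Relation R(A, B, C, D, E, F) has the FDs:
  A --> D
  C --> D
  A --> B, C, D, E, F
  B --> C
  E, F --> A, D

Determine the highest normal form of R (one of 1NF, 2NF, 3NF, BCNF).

Candidate keys: {A}, {E, F}. Prime attributes: {A, E, F}.
For C --> D we have {C}⁺ = {C, D}; {C} is not a superkey, so BCNF fails.
C --> D determines the non-prime attribute {D} from a non-superkey — 3NF is violated.
No proper subset of a key has a non-prime attribute in its closure, so there is no partial dependency; 2NF holds.

2NF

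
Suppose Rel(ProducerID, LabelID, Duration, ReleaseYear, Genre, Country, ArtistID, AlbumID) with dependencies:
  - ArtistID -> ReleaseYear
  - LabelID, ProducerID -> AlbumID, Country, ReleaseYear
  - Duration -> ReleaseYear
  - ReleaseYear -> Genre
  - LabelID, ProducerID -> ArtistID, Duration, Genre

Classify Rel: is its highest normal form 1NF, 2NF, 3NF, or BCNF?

2NF

Candidate key: {LabelID, ProducerID}. Prime attributes: {LabelID, ProducerID}.
ArtistID -> ReleaseYear: {ArtistID}⁺ = {ArtistID, Genre, ReleaseYear}, which is not all of the attributes, so the left side is not a superkey — BCNF is violated.
ArtistID -> ReleaseYear has non-prime {ReleaseYear} on the right and a non-superkey on the left, so 3NF fails.
No proper subset of a key has a non-prime attribute in its closure, so there is no partial dependency; 2NF holds.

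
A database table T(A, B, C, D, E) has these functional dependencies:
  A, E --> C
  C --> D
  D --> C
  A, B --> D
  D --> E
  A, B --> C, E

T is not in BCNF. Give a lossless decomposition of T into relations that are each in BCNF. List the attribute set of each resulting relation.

{A, B, E}; {A, C}; {C, D, E}

Candidate key of the original relation: {A, B}.
{A, B, C, D, E}: {A, E} determines {A, C, D, E} here but is not a superkey — split on A, E --> C, D, giving {A, C, D, E} and {A, B, E}.
{A, C, D, E}: {C} determines {C, D, E} here but is not a superkey — split on C --> D, E, giving {C, D, E} and {A, C}.
{C, D, E}: every determinant is a superkey — BCNF.
{A, C}: every determinant is a superkey — BCNF.
{A, B, E}: every determinant is a superkey — BCNF.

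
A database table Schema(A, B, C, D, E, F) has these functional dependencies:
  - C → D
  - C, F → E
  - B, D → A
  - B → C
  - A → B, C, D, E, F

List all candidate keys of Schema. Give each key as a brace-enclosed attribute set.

{A}, {B}

Closure of {A} is {A, B, C, D, E, F}, the whole schema; {A} is a candidate key.
Closure of {B} is {A, B, C, D, E, F}, the whole schema; {B} is a candidate key.
No proper subset of any of these is a key, and no other minimal superkey exists.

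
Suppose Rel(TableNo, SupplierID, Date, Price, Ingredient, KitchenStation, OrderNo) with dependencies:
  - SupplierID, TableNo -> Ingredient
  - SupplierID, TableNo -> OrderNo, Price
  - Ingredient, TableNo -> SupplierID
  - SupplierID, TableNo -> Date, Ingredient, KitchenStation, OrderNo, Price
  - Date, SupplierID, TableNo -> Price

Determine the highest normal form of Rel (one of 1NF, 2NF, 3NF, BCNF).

Candidate keys: {Ingredient, TableNo}, {SupplierID, TableNo}. Prime attributes: {Ingredient, SupplierID, TableNo}.
Every FD has a superkey on the left, so the relation is in BCNF.

BCNF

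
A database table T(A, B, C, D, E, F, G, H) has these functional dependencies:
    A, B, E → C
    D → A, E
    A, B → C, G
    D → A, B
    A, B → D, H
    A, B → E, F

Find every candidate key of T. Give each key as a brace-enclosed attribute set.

{A, B}, {D}

{D}⁺ = {A, B, C, D, E, F, G, H} — all of the relation — so {D} is a candidate key.
{A, B}⁺ = {A, B, C, D, E, F, G, H} — all of the relation — so {A, B} is a candidate key.
These are minimal and exhaustive — every other superkey contains one of them.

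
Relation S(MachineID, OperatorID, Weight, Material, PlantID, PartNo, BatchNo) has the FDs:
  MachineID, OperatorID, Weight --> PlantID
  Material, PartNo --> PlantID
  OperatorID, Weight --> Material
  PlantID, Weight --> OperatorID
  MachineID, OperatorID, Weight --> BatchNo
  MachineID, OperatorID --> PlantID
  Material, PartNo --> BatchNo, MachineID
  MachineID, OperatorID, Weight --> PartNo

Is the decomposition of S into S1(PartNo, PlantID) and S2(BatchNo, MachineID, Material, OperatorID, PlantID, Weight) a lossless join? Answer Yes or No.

No

S1 ∩ S2 = {PlantID}; its closure under F is {PlantID}.
The closure covers neither S1 nor S2 entirely; the join is not lossless.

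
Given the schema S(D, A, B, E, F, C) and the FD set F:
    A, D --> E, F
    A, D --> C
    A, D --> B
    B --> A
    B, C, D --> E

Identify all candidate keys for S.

{A, D}, {B, D}

No FD produces {D}, so it must be in every candidate key.
{A, D}⁺ = {A, B, C, D, E, F}, which is every attribute, so {A, D} is a candidate key.
{B, D}⁺ = {A, B, C, D, E, F}, which is every attribute, so {B, D} is a candidate key.
No proper subset of any of these is a key, and no other minimal superkey exists.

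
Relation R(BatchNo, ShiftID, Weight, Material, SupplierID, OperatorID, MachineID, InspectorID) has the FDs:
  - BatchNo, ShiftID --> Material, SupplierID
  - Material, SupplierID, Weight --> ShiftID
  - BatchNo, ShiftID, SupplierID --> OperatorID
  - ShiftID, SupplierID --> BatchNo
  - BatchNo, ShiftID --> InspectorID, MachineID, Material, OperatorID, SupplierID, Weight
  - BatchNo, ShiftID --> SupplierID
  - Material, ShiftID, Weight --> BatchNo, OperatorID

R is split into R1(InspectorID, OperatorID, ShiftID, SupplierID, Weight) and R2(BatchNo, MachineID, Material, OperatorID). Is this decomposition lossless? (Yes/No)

No

R1 ∩ R2 = {OperatorID}; its closure under F is {OperatorID}.
R1 ⊄ {OperatorID} and R2 ⊄ {OperatorID}, so the split is lossy.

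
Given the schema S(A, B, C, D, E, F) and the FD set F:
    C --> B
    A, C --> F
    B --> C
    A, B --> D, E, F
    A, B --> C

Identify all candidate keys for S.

{A} never appears on the right of any FD, so every key must include it.
{A, B}⁺ = {A, B, C, D, E, F} — all of the relation — so {A, B} is a candidate key.
{A, C}⁺ = {A, B, C, D, E, F} — all of the relation — so {A, C} is a candidate key.
Any other superkey properly contains one of these, so there are no further candidate keys.

{A, B}, {A, C}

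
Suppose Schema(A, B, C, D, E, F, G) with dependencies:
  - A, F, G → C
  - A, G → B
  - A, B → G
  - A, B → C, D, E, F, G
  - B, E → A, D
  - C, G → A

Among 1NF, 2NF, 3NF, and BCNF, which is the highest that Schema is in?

Candidate keys: {A, B}, {A, G}, {B, E}, {C, G}. Prime attributes: {A, B, C, E, G}.
Every FD has a superkey on the left, so the relation is in BCNF.

BCNF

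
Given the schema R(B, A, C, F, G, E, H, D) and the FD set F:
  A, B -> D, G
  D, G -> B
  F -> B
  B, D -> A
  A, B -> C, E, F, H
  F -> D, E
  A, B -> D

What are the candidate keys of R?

{A, B}, {B, D}, {D, G}, {F}

{F}⁺ = {A, B, C, D, E, F, G, H}, which is every attribute, so {F} is a candidate key.
{A, B}⁺ = {A, B, C, D, E, F, G, H}, which is every attribute, so {A, B} is a candidate key.
{B, D}⁺ = {A, B, C, D, E, F, G, H}, which is every attribute, so {B, D} is a candidate key.
{D, G}⁺ = {A, B, C, D, E, F, G, H}, which is every attribute, so {D, G} is a candidate key.
No proper subset of any of these is a key, and no other minimal superkey exists.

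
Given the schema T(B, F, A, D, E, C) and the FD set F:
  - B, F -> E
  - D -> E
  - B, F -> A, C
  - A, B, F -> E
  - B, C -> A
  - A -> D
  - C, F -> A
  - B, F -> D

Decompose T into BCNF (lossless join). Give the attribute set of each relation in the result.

Candidate key of the original relation: {B, F}.
{A, B, C, D, E, F}: {D} determines {D, E} here but is not a superkey — split on D -> E, giving {D, E} and {A, B, C, D, F}.
{D, E}: every determinant is a superkey — BCNF.
{A, B, C, D, F}: {B, C} determines {A, B, C, D} here but is not a superkey — split on B, C -> A, D, giving {A, B, C, D} and {B, C, F}.
{A, B, C, D}: {A} determines {A, D} here but is not a superkey — split on A -> D, giving {A, D} and {A, B, C}.
{A, D}: every determinant is a superkey — BCNF.
{A, B, C}: every determinant is a superkey — BCNF.
{B, C, F}: every determinant is a superkey — BCNF.

{A, B, C}; {A, D}; {B, C, F}; {D, E}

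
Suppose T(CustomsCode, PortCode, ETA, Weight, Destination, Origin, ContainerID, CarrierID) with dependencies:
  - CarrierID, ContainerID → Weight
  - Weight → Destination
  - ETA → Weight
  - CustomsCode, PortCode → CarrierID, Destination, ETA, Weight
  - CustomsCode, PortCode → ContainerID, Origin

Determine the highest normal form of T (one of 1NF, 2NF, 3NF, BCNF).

Candidate key: {CustomsCode, PortCode}. Prime attributes: {CustomsCode, PortCode}.
CarrierID, ContainerID → Weight: {CarrierID, ContainerID}⁺ = {CarrierID, ContainerID, Destination, Weight}, which is not all of the attributes, so the left side is not a superkey — BCNF is violated.
CarrierID, ContainerID → Weight determines the non-prime attribute {Weight} from a non-superkey — 3NF is violated.
No proper subset of a key has a non-prime attribute in its closure, so there is no partial dependency; 2NF holds.

2NF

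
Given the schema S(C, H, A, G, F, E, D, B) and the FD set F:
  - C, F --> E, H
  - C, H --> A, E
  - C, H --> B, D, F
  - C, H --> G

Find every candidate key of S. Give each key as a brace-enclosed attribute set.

{C, F}, {C, H}

Attributes never on any right-hand side: {C} — every candidate key must contain it.
Closure of {C, F} is {A, B, C, D, E, F, G, H}, the whole schema; {C, F} is a candidate key.
Closure of {C, H} is {A, B, C, D, E, F, G, H}, the whole schema; {C, H} is a candidate key.
No proper subset of any of these is a key, and no other minimal superkey exists.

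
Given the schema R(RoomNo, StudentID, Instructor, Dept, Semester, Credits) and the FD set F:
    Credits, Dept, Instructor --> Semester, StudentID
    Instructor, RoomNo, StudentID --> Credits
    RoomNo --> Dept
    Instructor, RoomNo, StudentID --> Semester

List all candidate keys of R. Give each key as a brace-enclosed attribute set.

{Instructor, RoomNo} never appear on the right of any FD, so every key must include all of them.
Closure of {Credits, Instructor, RoomNo} is {Credits, Dept, Instructor, RoomNo, Semester, StudentID}, the whole schema; {Credits, Instructor, RoomNo} is a candidate key.
Closure of {Instructor, RoomNo, StudentID} is {Credits, Dept, Instructor, RoomNo, Semester, StudentID}, the whole schema; {Instructor, RoomNo, StudentID} is a candidate key.
Any other superkey properly contains one of these, so there are no further candidate keys.

{Credits, Instructor, RoomNo}, {Instructor, RoomNo, StudentID}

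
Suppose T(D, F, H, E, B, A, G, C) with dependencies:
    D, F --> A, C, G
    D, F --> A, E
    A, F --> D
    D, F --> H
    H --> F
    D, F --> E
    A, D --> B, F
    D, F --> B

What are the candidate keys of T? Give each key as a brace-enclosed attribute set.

{A, D}⁺ = {A, B, C, D, E, F, G, H}, which is every attribute, so {A, D} is a candidate key.
{A, F}⁺ = {A, B, C, D, E, F, G, H}, which is every attribute, so {A, F} is a candidate key.
{A, H}⁺ = {A, B, C, D, E, F, G, H}, which is every attribute, so {A, H} is a candidate key.
{D, F}⁺ = {A, B, C, D, E, F, G, H}, which is every attribute, so {D, F} is a candidate key.
{D, H}⁺ = {A, B, C, D, E, F, G, H}, which is every attribute, so {D, H} is a candidate key.
Any other superkey properly contains one of these, so there are no further candidate keys.

{A, D}, {A, F}, {A, H}, {D, F}, {D, H}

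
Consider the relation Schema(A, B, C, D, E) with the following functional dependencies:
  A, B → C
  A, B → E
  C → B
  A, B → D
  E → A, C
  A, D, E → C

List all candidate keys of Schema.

{E}⁺ = {A, B, C, D, E}, which is every attribute, so {E} is a candidate key.
{A, B}⁺ = {A, B, C, D, E}, which is every attribute, so {A, B} is a candidate key.
{A, C}⁺ = {A, B, C, D, E}, which is every attribute, so {A, C} is a candidate key.
These are minimal and exhaustive — every other superkey contains one of them.

{A, B}, {A, C}, {E}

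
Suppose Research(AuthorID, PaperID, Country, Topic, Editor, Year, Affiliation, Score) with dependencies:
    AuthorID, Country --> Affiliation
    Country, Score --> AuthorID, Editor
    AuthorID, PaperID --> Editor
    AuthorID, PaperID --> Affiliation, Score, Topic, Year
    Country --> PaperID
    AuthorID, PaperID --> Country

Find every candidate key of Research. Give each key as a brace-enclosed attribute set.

{AuthorID, Country} is a candidate key since {AuthorID, Country}⁺ = {Affiliation, AuthorID, Country, Editor, PaperID, Score, Topic, Year} covers every attribute.
{AuthorID, PaperID} is a candidate key since {AuthorID, PaperID}⁺ = {Affiliation, AuthorID, Country, Editor, PaperID, Score, Topic, Year} covers every attribute.
{Country, Score} is a candidate key since {Country, Score}⁺ = {Affiliation, AuthorID, Country, Editor, PaperID, Score, Topic, Year} covers every attribute.
Any other superkey properly contains one of these, so there are no further candidate keys.

{AuthorID, Country}, {AuthorID, PaperID}, {Country, Score}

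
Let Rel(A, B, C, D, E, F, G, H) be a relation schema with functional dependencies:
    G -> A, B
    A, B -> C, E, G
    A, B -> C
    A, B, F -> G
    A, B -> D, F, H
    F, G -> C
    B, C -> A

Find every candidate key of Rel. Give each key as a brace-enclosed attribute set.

{G}⁺ = {A, B, C, D, E, F, G, H}, which is every attribute, so {G} is a candidate key.
{A, B}⁺ = {A, B, C, D, E, F, G, H}, which is every attribute, so {A, B} is a candidate key.
{B, C}⁺ = {A, B, C, D, E, F, G, H}, which is every attribute, so {B, C} is a candidate key.
Any other superkey properly contains one of these, so there are no further candidate keys.

{A, B}, {B, C}, {G}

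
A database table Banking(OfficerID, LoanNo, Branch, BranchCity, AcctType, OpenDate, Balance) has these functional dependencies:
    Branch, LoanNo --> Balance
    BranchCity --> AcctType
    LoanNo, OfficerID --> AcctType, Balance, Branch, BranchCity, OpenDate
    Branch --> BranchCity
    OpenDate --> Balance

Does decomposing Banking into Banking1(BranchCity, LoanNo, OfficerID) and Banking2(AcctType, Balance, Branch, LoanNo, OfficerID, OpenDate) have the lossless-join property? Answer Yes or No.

Banking1 ∩ Banking2 = {LoanNo, OfficerID}; its closure under F is {AcctType, Balance, Branch, BranchCity, LoanNo, OfficerID, OpenDate}.
Banking1 is contained in that closure, so Banking1 ∩ Banking2 --> Banking1 holds and the join is lossless.

Yes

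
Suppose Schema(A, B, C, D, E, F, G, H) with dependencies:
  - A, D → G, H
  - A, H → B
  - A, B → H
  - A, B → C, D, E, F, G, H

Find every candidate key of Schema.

{A, B}, {A, D}, {A, H}

Attributes never on any right-hand side: {A} — every candidate key must contain it.
{A, B}⁺ = {A, B, C, D, E, F, G, H} — all of the relation — so {A, B} is a candidate key.
{A, D}⁺ = {A, B, C, D, E, F, G, H} — all of the relation — so {A, D} is a candidate key.
{A, H}⁺ = {A, B, C, D, E, F, G, H} — all of the relation — so {A, H} is a candidate key.
Any other superkey properly contains one of these, so there are no further candidate keys.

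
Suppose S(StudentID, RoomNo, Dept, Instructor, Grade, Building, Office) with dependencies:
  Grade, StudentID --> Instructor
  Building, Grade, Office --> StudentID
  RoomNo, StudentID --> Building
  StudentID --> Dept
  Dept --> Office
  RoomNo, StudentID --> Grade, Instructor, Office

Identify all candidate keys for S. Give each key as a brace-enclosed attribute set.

No FD produces {RoomNo}, so it must be in every candidate key.
{RoomNo, StudentID}⁺ = {Building, Dept, Grade, Instructor, Office, RoomNo, StudentID}, which is every attribute, so {RoomNo, StudentID} is a candidate key.
{Building, Dept, Grade, RoomNo}⁺ = {Building, Dept, Grade, Instructor, Office, RoomNo, StudentID}, which is every attribute, so {Building, Dept, Grade, RoomNo} is a candidate key.
{Building, Grade, Office, RoomNo}⁺ = {Building, Dept, Grade, Instructor, Office, RoomNo, StudentID}, which is every attribute, so {Building, Grade, Office, RoomNo} is a candidate key.
No proper subset of any of these is a key, and no other minimal superkey exists.

{Building, Dept, Grade, RoomNo}, {Building, Grade, Office, RoomNo}, {RoomNo, StudentID}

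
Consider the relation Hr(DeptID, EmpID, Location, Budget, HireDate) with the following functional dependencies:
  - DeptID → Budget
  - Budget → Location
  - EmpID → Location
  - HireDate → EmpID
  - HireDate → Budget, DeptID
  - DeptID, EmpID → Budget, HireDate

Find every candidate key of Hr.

{HireDate}⁺ = {Budget, DeptID, EmpID, HireDate, Location}, which is every attribute, so {HireDate} is a candidate key.
{DeptID, EmpID}⁺ = {Budget, DeptID, EmpID, HireDate, Location}, which is every attribute, so {DeptID, EmpID} is a candidate key.
These are minimal and exhaustive — every other superkey contains one of them.

{DeptID, EmpID}, {HireDate}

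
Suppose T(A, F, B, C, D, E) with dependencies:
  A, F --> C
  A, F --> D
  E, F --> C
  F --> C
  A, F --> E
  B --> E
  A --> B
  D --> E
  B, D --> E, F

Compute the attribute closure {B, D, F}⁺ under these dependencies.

Start with {B, D, F}.
F --> C applies; add {C} → now {B, C, D, F}.
B --> E applies; add {E} → now {B, C, D, E, F}.
No further FD applies.

{B, C, D, E, F}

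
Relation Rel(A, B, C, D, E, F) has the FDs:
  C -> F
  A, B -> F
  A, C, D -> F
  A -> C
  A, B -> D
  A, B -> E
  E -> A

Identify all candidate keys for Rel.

No FD produces {B}, so it must be in every candidate key.
{A, B} is a candidate key since {A, B}⁺ = {A, B, C, D, E, F} covers every attribute.
{B, E} is a candidate key since {B, E}⁺ = {A, B, C, D, E, F} covers every attribute.
These are minimal and exhaustive — every other superkey contains one of them.

{A, B}, {B, E}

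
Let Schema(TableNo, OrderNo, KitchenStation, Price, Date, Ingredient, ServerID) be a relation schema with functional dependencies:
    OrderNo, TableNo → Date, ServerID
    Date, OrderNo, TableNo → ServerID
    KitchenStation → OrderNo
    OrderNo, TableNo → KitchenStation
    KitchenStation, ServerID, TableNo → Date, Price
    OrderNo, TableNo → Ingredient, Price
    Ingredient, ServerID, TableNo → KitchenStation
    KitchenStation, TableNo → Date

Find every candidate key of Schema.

Attributes never on any right-hand side: {TableNo} — every candidate key must contain it.
Closure of {KitchenStation, TableNo} is {Date, Ingredient, KitchenStation, OrderNo, Price, ServerID, TableNo}, the whole schema; {KitchenStation, TableNo} is a candidate key.
Closure of {OrderNo, TableNo} is {Date, Ingredient, KitchenStation, OrderNo, Price, ServerID, TableNo}, the whole schema; {OrderNo, TableNo} is a candidate key.
Closure of {Ingredient, ServerID, TableNo} is {Date, Ingredient, KitchenStation, OrderNo, Price, ServerID, TableNo}, the whole schema; {Ingredient, ServerID, TableNo} is a candidate key.
Any other superkey properly contains one of these, so there are no further candidate keys.

{Ingredient, ServerID, TableNo}, {KitchenStation, TableNo}, {OrderNo, TableNo}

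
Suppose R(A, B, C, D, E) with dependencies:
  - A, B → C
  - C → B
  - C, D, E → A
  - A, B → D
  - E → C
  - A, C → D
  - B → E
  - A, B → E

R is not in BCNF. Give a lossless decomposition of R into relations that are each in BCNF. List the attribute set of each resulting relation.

{A, C, D}; {B, C, E}

Candidate keys of the original relation: {A, B}, {A, C}, {A, E}, {B, D}, {C, D}, {D, E}.
In {A, B, C, D, E}, {C} is not a superkey ({C}⁺ restricted to this set is {B, C, E}), so split on C → B, E into {B, C, E} and {A, C, D}.
{B, C, E} has no BCNF violation.
{A, C, D} has no BCNF violation.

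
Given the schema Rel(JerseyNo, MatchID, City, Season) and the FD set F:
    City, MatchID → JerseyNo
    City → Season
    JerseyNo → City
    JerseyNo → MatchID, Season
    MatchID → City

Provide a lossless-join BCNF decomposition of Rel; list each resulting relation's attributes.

{City, JerseyNo, MatchID}; {City, Season}

Candidate keys of the original relation: {JerseyNo}, {MatchID}.
{City, JerseyNo, MatchID, Season}: {City} determines {City, Season} here but is not a superkey — split on City → Season, giving {City, Season} and {City, JerseyNo, MatchID}.
{City, Season} is in BCNF.
{City, JerseyNo, MatchID} is in BCNF.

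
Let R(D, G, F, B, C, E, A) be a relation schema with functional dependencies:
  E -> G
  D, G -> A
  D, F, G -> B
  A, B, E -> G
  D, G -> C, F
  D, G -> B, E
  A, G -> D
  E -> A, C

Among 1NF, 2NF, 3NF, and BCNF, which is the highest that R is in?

BCNF

Candidate keys: {A, G}, {D, G}, {E}. Prime attributes: {A, D, E, G}.
Every FD has a superkey on the left, so the relation is in BCNF.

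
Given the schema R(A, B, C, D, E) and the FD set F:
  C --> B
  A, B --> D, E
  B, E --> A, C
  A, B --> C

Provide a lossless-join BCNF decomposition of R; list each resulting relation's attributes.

{A, C, D, E}; {B, C}

Candidate keys of the original relation: {A, B}, {A, C}, {B, E}, {C, E}.
In {A, B, C, D, E}, {C} is not a superkey ({C}⁺ restricted to this set is {B, C}), so split on C --> B into {B, C} and {A, C, D, E}.
{B, C} has no BCNF violation.
{A, C, D, E} has no BCNF violation.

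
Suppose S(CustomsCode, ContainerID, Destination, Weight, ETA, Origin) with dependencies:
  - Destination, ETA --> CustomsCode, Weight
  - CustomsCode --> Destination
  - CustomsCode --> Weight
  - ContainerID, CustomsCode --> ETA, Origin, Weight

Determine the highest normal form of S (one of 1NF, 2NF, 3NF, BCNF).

Candidate keys: {ContainerID, CustomsCode}, {ContainerID, Destination, ETA}. Prime attributes: {ContainerID, CustomsCode, Destination, ETA}.
Destination, ETA --> CustomsCode, Weight: {Destination, ETA}⁺ = {CustomsCode, Destination, ETA, Weight}, which is not all of the attributes, so the left side is not a superkey — BCNF is violated.
Because {Weight} is non-prime and the left side of Destination, ETA --> CustomsCode, Weight is not a superkey, the relation is not in 3NF.
{CustomsCode} is a proper subset of the key {ContainerID, CustomsCode}, and {CustomsCode}⁺ contains the non-prime attribute {Weight} — a partial dependency, so 2NF is violated.

1NF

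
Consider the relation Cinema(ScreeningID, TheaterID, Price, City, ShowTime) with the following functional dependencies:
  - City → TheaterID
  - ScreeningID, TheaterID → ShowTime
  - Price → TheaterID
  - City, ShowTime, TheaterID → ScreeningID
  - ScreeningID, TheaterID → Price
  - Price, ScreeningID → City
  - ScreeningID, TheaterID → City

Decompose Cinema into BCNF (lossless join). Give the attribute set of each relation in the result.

Candidate keys of the original relation: {City, ScreeningID}, {City, ShowTime}, {Price, ScreeningID}, {ScreeningID, TheaterID}.
In {City, Price, ScreeningID, ShowTime, TheaterID}, {City} is not a superkey ({City}⁺ restricted to this set is {City, TheaterID}), so split on City → TheaterID into {City, TheaterID} and {City, Price, ScreeningID, ShowTime}.
{City, TheaterID}: every determinant is a superkey — BCNF.
{City, Price, ScreeningID, ShowTime}: every determinant is a superkey — BCNF.

{City, Price, ScreeningID, ShowTime}; {City, TheaterID}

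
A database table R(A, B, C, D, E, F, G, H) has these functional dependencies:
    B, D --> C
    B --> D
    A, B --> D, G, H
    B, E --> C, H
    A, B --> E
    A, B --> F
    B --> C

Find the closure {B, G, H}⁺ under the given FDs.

Start with {B, G, H}.
B --> D applies; add {D} → now {B, D, G, H}.
B --> C applies; add {C} → now {B, C, D, G, H}.
No further FD applies.

{B, C, D, G, H}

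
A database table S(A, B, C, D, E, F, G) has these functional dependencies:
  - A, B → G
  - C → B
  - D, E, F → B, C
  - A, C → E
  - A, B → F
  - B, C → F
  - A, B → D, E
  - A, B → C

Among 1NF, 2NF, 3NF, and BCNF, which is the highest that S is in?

3NF

Candidate keys: {A, B}, {A, C}, {A, D, E, F}. Prime attributes: {A, B, C, D, E, F}.
C → B breaks BCNF: {C}⁺ = {B, C, F}, so {C} is not a superkey.
Its right-hand attributes {B} are all prime, as are those of every other non-superkey FD — the relation is in 3NF.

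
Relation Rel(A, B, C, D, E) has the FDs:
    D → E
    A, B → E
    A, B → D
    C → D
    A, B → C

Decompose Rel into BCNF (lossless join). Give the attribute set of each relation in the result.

Candidate key of the original relation: {A, B}.
Within {A, B, C, D, E}: {D}⁺ ∩ {A, B, C, D, E} = {D, E}, not the whole set, so D → E violates BCNF; decompose into {D, E} and {A, B, C, D}.
{D, E} has no BCNF violation.
Within {A, B, C, D}: {C}⁺ ∩ {A, B, C, D} = {C, D}, not the whole set, so C → D violates BCNF; decompose into {C, D} and {A, B, C}.
{C, D} has no BCNF violation.
{A, B, C} has no BCNF violation.

{A, B, C}; {C, D}; {D, E}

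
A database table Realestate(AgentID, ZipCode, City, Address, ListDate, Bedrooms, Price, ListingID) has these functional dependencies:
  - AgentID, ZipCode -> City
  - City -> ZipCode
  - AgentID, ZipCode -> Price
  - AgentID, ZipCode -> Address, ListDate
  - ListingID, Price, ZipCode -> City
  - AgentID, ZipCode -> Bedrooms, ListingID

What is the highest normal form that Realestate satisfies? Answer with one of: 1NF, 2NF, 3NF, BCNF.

3NF

Candidate keys: {AgentID, City}, {AgentID, ZipCode}. Prime attributes: {AgentID, City, ZipCode}.
For City -> ZipCode we have {City}⁺ = {City, ZipCode}; {City} is not a superkey, so BCNF fails.
Its right-hand attributes {ZipCode} are all prime, as are those of every other non-superkey FD — the relation is in 3NF.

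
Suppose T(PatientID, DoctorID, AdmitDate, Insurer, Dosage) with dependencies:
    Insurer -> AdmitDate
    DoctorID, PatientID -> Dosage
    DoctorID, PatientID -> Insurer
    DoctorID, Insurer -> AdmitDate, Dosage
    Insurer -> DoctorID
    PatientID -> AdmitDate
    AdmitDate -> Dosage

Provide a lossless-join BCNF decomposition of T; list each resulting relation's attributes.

Candidate keys of the original relation: {DoctorID, PatientID}, {Insurer, PatientID}.
In {AdmitDate, DoctorID, Dosage, Insurer, PatientID}, {Insurer} is not a superkey ({Insurer}⁺ restricted to this set is {AdmitDate, DoctorID, Dosage, Insurer}), so split on Insurer -> AdmitDate, DoctorID, Dosage into {AdmitDate, DoctorID, Dosage, Insurer} and {Insurer, PatientID}.
In {AdmitDate, DoctorID, Dosage, Insurer}, {AdmitDate} is not a superkey ({AdmitDate}⁺ restricted to this set is {AdmitDate, Dosage}), so split on AdmitDate -> Dosage into {AdmitDate, Dosage} and {AdmitDate, DoctorID, Insurer}.
{AdmitDate, Dosage} has no BCNF violation.
{AdmitDate, DoctorID, Insurer} has no BCNF violation.
{Insurer, PatientID} has no BCNF violation.

{AdmitDate, DoctorID, Insurer}; {AdmitDate, Dosage}; {Insurer, PatientID}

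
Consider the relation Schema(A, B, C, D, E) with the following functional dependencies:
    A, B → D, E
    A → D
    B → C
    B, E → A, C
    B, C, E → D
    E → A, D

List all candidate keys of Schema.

{A, B}, {B, E}

No FD produces {B}, so it must be in every candidate key.
{A, B}⁺ = {A, B, C, D, E}, which is every attribute, so {A, B} is a candidate key.
{B, E}⁺ = {A, B, C, D, E}, which is every attribute, so {B, E} is a candidate key.
No proper subset of any of these is a key, and no other minimal superkey exists.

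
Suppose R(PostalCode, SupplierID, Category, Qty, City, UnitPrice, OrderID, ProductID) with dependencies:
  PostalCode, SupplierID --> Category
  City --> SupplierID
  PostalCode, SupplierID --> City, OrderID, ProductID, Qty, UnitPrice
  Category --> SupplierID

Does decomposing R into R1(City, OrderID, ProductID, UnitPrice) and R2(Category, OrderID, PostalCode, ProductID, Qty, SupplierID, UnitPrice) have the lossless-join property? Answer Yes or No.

Common attributes: {OrderID, ProductID, UnitPrice}; their closure is {OrderID, ProductID, UnitPrice}.
The closure covers neither R1 nor R2 entirely; the join is not lossless.

No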